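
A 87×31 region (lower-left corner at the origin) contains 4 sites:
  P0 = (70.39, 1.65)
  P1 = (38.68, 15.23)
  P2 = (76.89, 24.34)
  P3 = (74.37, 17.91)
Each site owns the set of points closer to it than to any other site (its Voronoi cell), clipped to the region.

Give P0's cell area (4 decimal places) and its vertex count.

1. box [0,87]×[0,31]: [(0, 0) (87, 0) (87, 31) (0, 31)]
2. ⊥bis P0·P1 via (54.535,8.44): [(50.9205, 0) (87, 0) (87, 31) (64.1965, 31)]  |A|=912.6869
3. ⊥bis P0·P2 via (73.64,12.995): [(58.3603, 17.3722) (50.9205, 0) (87, 0) (87, 9.1678)]  |A|=444.6709
4. ⊥bis P0·P3 via (72.38,9.78): [(56.7475, 13.6064) (50.9205, 0) (87, 0) (87, 6.2014)]  |A|=339.2601
5. canonical 4-gon: [(56.7475, 13.6064) (50.9205, 0) (87, 0) (87, 6.2014)]
6. shoelace: 339.2601

Area of P0's cell: 339.2601 (4 vertices)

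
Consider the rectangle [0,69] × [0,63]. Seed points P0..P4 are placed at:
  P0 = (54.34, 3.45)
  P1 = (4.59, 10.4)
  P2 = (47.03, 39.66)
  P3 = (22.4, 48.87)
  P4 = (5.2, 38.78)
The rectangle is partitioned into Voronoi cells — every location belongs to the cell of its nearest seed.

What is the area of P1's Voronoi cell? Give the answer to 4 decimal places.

1. box [0,69]×[0,63]: [(0, 0) (69, 0) (69, 63) (0, 63)]
2. ⊥bis P1·P0 via (29.465,6.925): [(0, 0) (28.4976, 0) (37.2986, 63) (0, 63)]  |A|=2072.5797
3. ⊥bis P1·P2 via (25.81,25.03): [(0, 62.466) (0, 0) (28.4976, 0) (30.9523, 17.5714)]  |A|=1217.1035
4. ⊥bis P1·P3 via (13.495,29.635): [(26.9202, 23.4197) (0, 35.8826) (0, 0) (28.4976, 0) (30.9523, 17.5714)]  |A|=859.2887
5. ⊥bis P1·P4 via (4.895,24.59): [(26.9202, 23.4197) (25.3416, 24.1505) (0, 24.6952) (0, 0) (28.4976, 0) (30.9523, 17.5714)]  |A|=717.5353
6. canonical 6-gon: [(26.9202, 23.4197) (25.3416, 24.1505) (0, 24.6952) (0, 0) (28.4976, 0) (30.9523, 17.5714)]
7. shoelace: 717.5353

Area of P1's cell: 717.5353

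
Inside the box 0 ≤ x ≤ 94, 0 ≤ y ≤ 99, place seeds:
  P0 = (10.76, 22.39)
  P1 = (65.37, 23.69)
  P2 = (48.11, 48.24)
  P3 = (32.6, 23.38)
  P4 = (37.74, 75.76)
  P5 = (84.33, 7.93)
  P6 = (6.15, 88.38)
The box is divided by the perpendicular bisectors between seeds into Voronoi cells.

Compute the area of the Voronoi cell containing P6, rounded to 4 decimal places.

Area of P6's cell: 874.3554

1. box [0,94]×[0,99]: [(0, 0) (94, 0) (94, 99) (0, 99)]
2. ⊥bis P6·P0 via (8.455,55.385): [(0, 54.7943) (94, 61.3611) (94, 99) (0, 99)]  |A|=3846.6945
3. ⊥bis P6·P1 via (35.76,56.035): [(0, 54.7943) (37.2471, 57.3964) (82.6936, 99) (0, 99)]  |A|=2543.4426
4. ⊥bis P6·P2 via (27.13,68.31): [(0, 54.7943) (15.2176, 55.8574) (56.4888, 99) (0, 99)]  |A|=1554.8878
5. ⊥bis P6·P3 via (19.375,55.88): [(0, 54.7943) (15.2176, 55.8574) (56.4888, 99) (0, 99)]  |A|=1554.8878
6. ⊥bis P6·P4 via (21.945,82.07): [(0, 54.7943) (11.3657, 55.5883) (28.7084, 99) (0, 99)]  |A|=874.3554
7. ⊥bis P6·P5 via (45.24,48.155): [(0, 54.7943) (11.3657, 55.5883) (28.7084, 99) (0, 99)]  |A|=874.3554
8. canonical 4-gon: [(0, 54.7943) (11.3657, 55.5883) (28.7084, 99) (0, 99)]
9. shoelace: 874.3554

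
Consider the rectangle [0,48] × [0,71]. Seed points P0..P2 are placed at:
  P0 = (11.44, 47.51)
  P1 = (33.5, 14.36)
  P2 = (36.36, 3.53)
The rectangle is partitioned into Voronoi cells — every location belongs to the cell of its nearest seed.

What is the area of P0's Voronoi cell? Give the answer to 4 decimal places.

1. box [0,48]×[0,71]: [(0, 0) (48, 0) (48, 71) (0, 71)]
2. ⊥bis P0·P1 via (22.47,30.935): [(0, 15.9821) (48, 47.9242) (48, 71) (0, 71)]  |A|=1874.2486
3. ⊥bis P0·P2 via (23.9,25.52): [(0, 15.9821) (48, 47.9242) (48, 71) (0, 71)]  |A|=1874.2486
4. canonical 4-gon: [(0, 15.9821) (48, 47.9242) (48, 71) (0, 71)]
5. shoelace: 1874.2486

Area of P0's cell: 1874.2486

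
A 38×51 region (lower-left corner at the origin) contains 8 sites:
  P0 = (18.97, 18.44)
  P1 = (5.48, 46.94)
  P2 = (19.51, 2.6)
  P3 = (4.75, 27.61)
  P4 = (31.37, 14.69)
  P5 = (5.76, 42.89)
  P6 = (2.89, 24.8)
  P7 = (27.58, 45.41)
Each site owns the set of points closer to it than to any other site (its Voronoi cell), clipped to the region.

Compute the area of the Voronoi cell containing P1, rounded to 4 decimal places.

1. box [0,38]×[0,51]: [(0, 0) (38, 0) (38, 51) (0, 51)]
2. ⊥bis P1·P0 via (12.225,32.69): [(0, 26.9035) (38, 44.8902) (38, 51) (0, 51)]  |A|=573.9203
3. ⊥bis P1·P2 via (12.495,24.77): [(0, 26.9035) (38, 44.8902) (38, 51) (0, 51)]  |A|=573.9203
4. ⊥bis P1·P3 via (5.115,37.275): [(0, 37.4682) (20.6705, 36.6875) (38, 44.8902) (38, 51) (0, 51)]  |A|=464.7318
5. ⊥bis P1·P4 via (18.425,30.815): [(0, 37.4682) (20.6705, 36.6875) (33.0238, 42.5347) (38, 46.5296) (38, 51) (0, 51)]  |A|=460.6526
6. ⊥bis P1·P5 via (5.62,44.915): [(0, 44.5265) (38, 47.1536) (38, 51) (0, 51)]  |A|=196.0786
7. ⊥bis P1·P6 via (4.185,35.87): [(0, 44.5265) (38, 47.1536) (38, 51) (0, 51)]  |A|=196.0786
8. ⊥bis P1·P7 via (16.53,46.175): [(0, 44.5265) (16.4948, 45.6668) (16.864, 51) (0, 51)]  |A|=98.3593
9. canonical 4-gon: [(0, 44.5265) (16.4948, 45.6668) (16.864, 51) (0, 51)]
10. shoelace: 98.3593

Area of P1's cell: 98.3593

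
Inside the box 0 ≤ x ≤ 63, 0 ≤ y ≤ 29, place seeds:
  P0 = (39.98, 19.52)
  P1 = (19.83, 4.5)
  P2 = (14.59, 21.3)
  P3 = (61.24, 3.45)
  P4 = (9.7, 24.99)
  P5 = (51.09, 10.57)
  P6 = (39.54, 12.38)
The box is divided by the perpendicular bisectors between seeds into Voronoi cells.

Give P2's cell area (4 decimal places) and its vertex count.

Area of P2's cell: 289.7901 (5 vertices)

1. box [0,63]×[0,29]: [(0, 0) (63, 0) (63, 29) (0, 29)]
2. ⊥bis P2·P0 via (27.285,20.41): [(0, 0) (25.8541, 0) (27.8872, 29) (0, 29)]  |A|=779.2495
3. ⊥bis P2·P1 via (17.21,12.9): [(0, 7.5321) (26.972, 15.9448) (27.8872, 29) (0, 29)]  |A|=471.552
4. ⊥bis P2·P3 via (37.915,12.375): [(0, 7.5321) (26.972, 15.9448) (27.8872, 29) (0, 29)]  |A|=471.552
5. ⊥bis P2·P4 via (12.145,23.145): [(0.4754, 7.6804) (26.972, 15.9448) (27.8872, 29) (16.5632, 29)]  |A|=289.8888
6. ⊥bis P2·P5 via (32.84,15.935): [(0.4754, 7.6804) (26.972, 15.9448) (27.8872, 29) (16.5632, 29)]  |A|=289.8888
7. ⊥bis P2·P6 via (27.065,16.84): [(0.4754, 7.6804) (26.7165, 15.8651) (27.0273, 16.7346) (27.8872, 29) (16.5632, 29)]  |A|=289.7901
8. canonical 5-gon: [(0.4754, 7.6804) (26.7165, 15.8651) (27.0273, 16.7346) (27.8872, 29) (16.5632, 29)]
9. shoelace: 289.7901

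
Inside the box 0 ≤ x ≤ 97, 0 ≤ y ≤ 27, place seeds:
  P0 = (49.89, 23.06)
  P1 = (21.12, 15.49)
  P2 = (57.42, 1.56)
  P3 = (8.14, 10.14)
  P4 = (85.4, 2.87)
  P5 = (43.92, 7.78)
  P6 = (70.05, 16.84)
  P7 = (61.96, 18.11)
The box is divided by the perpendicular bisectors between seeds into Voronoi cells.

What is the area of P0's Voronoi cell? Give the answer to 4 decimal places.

1. box [0,97]×[0,27]: [(0, 0) (97, 0) (97, 27) (0, 27)]
2. ⊥bis P0·P1 via (35.505,19.275): [(40.5767, 0) (97, 0) (97, 27) (33.4724, 27)]  |A|=1619.3378
3. ⊥bis P0·P2 via (53.655,12.31): [(38.7145, 7.0773) (95.5986, 27) (33.4724, 27)]  |A|=618.8594
4. ⊥bis P0·P3 via (29.015,16.6): [(38.7145, 7.0773) (95.5986, 27) (33.4724, 27)]  |A|=618.8594
5. ⊥bis P0·P4 via (67.645,12.965): [(38.7145, 7.0773) (70.6585, 18.2652) (75.6249, 27) (33.4724, 27)]  |A|=531.6264
6. ⊥bis P0·P5 via (46.905,15.42): [(35.3293, 19.9427) (54.293, 12.5335) (70.6585, 18.2652) (75.6249, 27) (33.4724, 27)]  |A|=422.1797
7. ⊥bis P0·P6 via (59.97,19.95): [(35.3293, 19.9427) (54.293, 12.5335) (58.0923, 13.8641) (62.1451, 27) (33.4724, 27)]  |A|=289.6921
8. ⊥bis P0·P7 via (55.925,20.585): [(35.3293, 19.9427) (52.8536, 13.0958) (58.5558, 27) (33.4724, 27)]  |A|=229.8624
9. canonical 4-gon: [(35.3293, 19.9427) (52.8536, 13.0958) (58.5558, 27) (33.4724, 27)]
10. shoelace: 229.8624

Area of P0's cell: 229.8624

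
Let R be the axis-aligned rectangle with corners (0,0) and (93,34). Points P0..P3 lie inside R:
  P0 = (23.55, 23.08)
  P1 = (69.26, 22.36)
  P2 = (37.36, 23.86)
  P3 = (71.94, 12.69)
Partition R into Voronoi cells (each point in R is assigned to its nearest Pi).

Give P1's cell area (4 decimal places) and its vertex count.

1. box [0,93]×[0,34]: [(0, 0) (93, 0) (93, 34) (0, 34)]
2. ⊥bis P1·P0 via (46.405,22.72): [(46.0471, 0) (93, 0) (93, 34) (46.5827, 34)]  |A|=1587.2933
3. ⊥bis P1·P2 via (53.31,23.11): [(52.2233, 0) (93, 0) (93, 34) (53.8221, 34)]  |A|=1359.2283
4. ⊥bis P1·P3 via (70.6,17.525): [(52.8156, 12.5961) (93, 23.7331) (93, 34) (53.8221, 34)]  |A|=625.5648
5. canonical 4-gon: [(52.8156, 12.5961) (93, 23.7331) (93, 34) (53.8221, 34)]
6. shoelace: 625.5648

Area of P1's cell: 625.5648 (4 vertices)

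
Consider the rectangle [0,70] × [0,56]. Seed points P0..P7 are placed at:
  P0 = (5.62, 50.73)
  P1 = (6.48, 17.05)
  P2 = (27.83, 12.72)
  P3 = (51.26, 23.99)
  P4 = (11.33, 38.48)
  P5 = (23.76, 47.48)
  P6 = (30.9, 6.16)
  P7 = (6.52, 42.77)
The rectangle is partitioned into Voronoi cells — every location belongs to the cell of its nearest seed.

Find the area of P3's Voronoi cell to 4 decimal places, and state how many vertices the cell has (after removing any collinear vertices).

1. box [0,70]×[0,56]: [(0, 0) (70, 0) (70, 56) (0, 56)]
2. ⊥bis P3·P0 via (28.44,37.36): [(6.5512, 0) (70, 0) (70, 56) (39.361, 56)]  |A|=2634.4599
3. ⊥bis P3·P1 via (28.87,20.52): [(26.7161, 34.4177) (32.0502, 0) (70, 0) (70, 56) (39.361, 56)]  |A|=2195.6511
4. ⊥bis P3·P2 via (39.545,18.355): [(29.5182, 39.2003) (48.3739, 0) (70, 0) (70, 56) (39.361, 56)]  |A|=1814.7273
5. ⊥bis P3·P4 via (31.295,31.235): [(32.1785, 33.6697) (48.3739, 0) (70, 0) (70, 56) (40.2818, 56)]  |A|=1754.8815
6. ⊥bis P3·P5 via (37.51,35.735): [(33.4637, 30.9979) (48.3739, 0) (70, 0) (70, 56) (54.82, 56)]  |A|=1547.9654
7. ⊥bis P3·P6 via (41.08,15.075): [(33.4637, 30.9979) (41.1747, 14.9668) (54.2817, 0) (70, 0) (70, 56) (54.82, 56)]  |A|=1503.7546
8. ⊥bis P3·P7 via (28.89,33.38): [(33.4637, 30.9979) (41.1747, 14.9668) (54.2817, 0) (70, 0) (70, 56) (54.82, 56)]  |A|=1503.7546
9. canonical 6-gon: [(33.4637, 30.9979) (41.1747, 14.9668) (54.2817, 0) (70, 0) (70, 56) (54.82, 56)]
10. shoelace: 1503.7546

Area of P3's cell: 1503.7546 (6 vertices)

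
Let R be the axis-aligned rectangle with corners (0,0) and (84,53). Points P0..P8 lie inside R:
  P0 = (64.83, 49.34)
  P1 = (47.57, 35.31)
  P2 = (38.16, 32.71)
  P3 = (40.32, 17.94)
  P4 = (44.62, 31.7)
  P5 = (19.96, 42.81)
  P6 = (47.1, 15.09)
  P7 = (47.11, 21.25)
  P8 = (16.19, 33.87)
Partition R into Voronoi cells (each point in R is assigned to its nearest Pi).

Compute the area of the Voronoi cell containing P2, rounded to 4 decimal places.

1. box [0,84]×[0,53]: [(0, 0) (84, 0) (84, 53) (0, 53)]
2. ⊥bis P2·P0 via (51.495,41.025): [(0, 0) (77.076, 0) (44.028, 53) (0, 53)]  |A|=3209.2571
3. ⊥bis P2·P1 via (42.865,34.01): [(0, 0) (52.262, 0) (37.618, 53) (0, 53)]  |A|=2381.8214
4. ⊥bis P2·P3 via (39.24,25.325): [(0, 19.5864) (45.0307, 26.1718) (37.618, 53) (0, 53)]  |A|=1256.9289
5. ⊥bis P2·P4 via (41.39,32.205): [(0, 19.5864) (40.3395, 25.4858) (42.1032, 36.767) (37.618, 53) (0, 53)]  |A|=1231.0727
6. ⊥bis P2·P5 via (29.06,37.76): [(20.6506, 22.6064) (40.3395, 25.4858) (42.1032, 36.767) (37.618, 53) (37.5174, 53)]  |A|=315.9245
7. ⊥bis P2·P6 via (42.63,23.9): [(20.6506, 22.6064) (40.3395, 25.4858) (42.1032, 36.767) (37.618, 53) (37.5174, 53)]  |A|=315.9245
8. ⊥bis P2·P7 via (42.635,26.98): [(20.6506, 22.6064) (40.3395, 25.4858) (42.1032, 36.767) (37.618, 53) (37.5174, 53)]  |A|=315.9245
9. ⊥bis P2·P8 via (27.175,33.29): [(27.2376, 34.4761) (26.6573, 23.4849) (40.3395, 25.4858) (42.1032, 36.767) (37.618, 53) (37.5174, 53)]  |A|=283.1689
10. canonical 6-gon: [(27.2376, 34.4761) (26.6573, 23.4849) (40.3395, 25.4858) (42.1032, 36.767) (37.618, 53) (37.5174, 53)]
11. shoelace: 283.1689

Area of P2's cell: 283.1689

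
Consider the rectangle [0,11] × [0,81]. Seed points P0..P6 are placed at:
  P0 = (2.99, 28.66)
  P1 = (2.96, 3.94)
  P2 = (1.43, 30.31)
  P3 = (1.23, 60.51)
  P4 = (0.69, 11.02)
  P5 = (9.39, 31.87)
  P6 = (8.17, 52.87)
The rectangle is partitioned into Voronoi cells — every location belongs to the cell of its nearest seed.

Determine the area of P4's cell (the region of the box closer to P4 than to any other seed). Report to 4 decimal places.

Area of P4's cell: 117.7496

1. box [0,11]×[0,81]: [(0, 0) (11, 0) (11, 81) (0, 81)]
2. ⊥bis P4·P0 via (1.84,19.84): [(0, 20.0799) (0, 0) (11, 0) (11, 18.6457)]  |A|=212.9907
3. ⊥bis P4·P1 via (1.825,7.48): [(0, 20.0799) (0, 6.8949) (11, 10.4217) (11, 18.6457)]  |A|=117.7496
4. ⊥bis P4·P2 via (1.06,20.665): [(0, 20.0799) (0, 6.8949) (11, 10.4217) (11, 18.6457)]  |A|=117.7496
5. ⊥bis P4·P3 via (0.96,35.765): [(0, 20.0799) (0, 6.8949) (11, 10.4217) (11, 18.6457)]  |A|=117.7496
6. ⊥bis P4·P5 via (5.04,21.445): [(0, 20.0799) (0, 6.8949) (11, 10.4217) (11, 18.6457)]  |A|=117.7496
7. ⊥bis P4·P6 via (4.43,31.945): [(0, 20.0799) (0, 6.8949) (11, 10.4217) (11, 18.6457)]  |A|=117.7496
8. canonical 4-gon: [(0, 20.0799) (0, 6.8949) (11, 10.4217) (11, 18.6457)]
9. shoelace: 117.7496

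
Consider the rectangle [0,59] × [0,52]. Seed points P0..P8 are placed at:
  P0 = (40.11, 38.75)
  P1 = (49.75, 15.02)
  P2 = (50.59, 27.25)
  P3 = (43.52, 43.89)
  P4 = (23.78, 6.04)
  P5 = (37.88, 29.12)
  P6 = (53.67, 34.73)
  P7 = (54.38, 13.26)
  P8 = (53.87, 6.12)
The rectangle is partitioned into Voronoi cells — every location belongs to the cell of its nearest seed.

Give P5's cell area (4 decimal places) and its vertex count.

1. box [0,59]×[0,52]: [(0, 0) (59, 0) (59, 52) (0, 52)]
2. ⊥bis P5·P0 via (38.995,33.935): [(0, 42.965) (0, 0) (59, 0) (59, 29.3025)]  |A|=2131.8906
3. ⊥bis P5·P1 via (43.815,22.07): [(53.8287, 30.5) (0, 42.965) (0, 0) (17.5987, 0)]  |A|=1424.7559
4. ⊥bis P5·P2 via (44.235,28.185): [(43.2675, 21.6091) (44.8805, 32.5721) (0, 42.965) (0, 0) (17.5987, 0)]  |A|=1374.0348
5. ⊥bis P5·P3 via (40.7,36.505): [(43.2675, 21.6091) (44.8805, 32.5721) (0, 42.965) (0, 0) (17.5987, 0)]  |A|=1374.0348
6. ⊥bis P5·P4 via (30.83,17.58): [(35.2639, 14.8713) (43.2675, 21.6091) (44.8805, 32.5721) (0, 42.965) (0, 36.4146)]  |A|=601.117
7. ⊥bis P5·P6 via (45.775,31.925): [(35.2639, 14.8713) (43.2675, 21.6091) (44.8805, 32.5721) (0, 42.965) (0, 36.4146)]  |A|=601.117
8. ⊥bis P5·P7 via (46.13,21.19): [(35.2639, 14.8713) (43.2675, 21.6091) (44.8805, 32.5721) (0, 42.965) (0, 36.4146)]  |A|=601.117
9. ⊥bis P5·P8 via (45.875,17.62): [(35.2639, 14.8713) (43.2675, 21.6091) (44.8805, 32.5721) (0, 42.965) (0, 36.4146)]  |A|=601.117
10. canonical 5-gon: [(35.2639, 14.8713) (43.2675, 21.6091) (44.8805, 32.5721) (0, 42.965) (0, 36.4146)]
11. shoelace: 601.117

Area of P5's cell: 601.1170 (5 vertices)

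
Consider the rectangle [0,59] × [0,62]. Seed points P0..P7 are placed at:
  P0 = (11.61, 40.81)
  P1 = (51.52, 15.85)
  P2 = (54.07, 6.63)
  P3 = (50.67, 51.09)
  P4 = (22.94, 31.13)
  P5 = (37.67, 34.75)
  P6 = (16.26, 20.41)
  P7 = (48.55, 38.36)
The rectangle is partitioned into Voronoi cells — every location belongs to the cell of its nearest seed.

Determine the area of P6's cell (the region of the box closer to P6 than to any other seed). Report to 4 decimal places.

Area of P6's cell: 839.2315

1. box [0,59]×[0,62]: [(0, 0) (59, 0) (59, 62) (0, 62)]
2. ⊥bis P6·P0 via (13.935,30.61): [(0, 27.4336) (0, 0) (59, 0) (59, 40.8822)]  |A|=2015.3164
3. ⊥bis P6·P1 via (33.89,18.13): [(36.1591, 35.6758) (0, 27.4336) (0, 0) (31.5453, 0)]  |A|=1058.6904
4. ⊥bis P6·P2 via (35.165,13.52): [(32.2646, 5.5619) (36.1591, 35.6758) (0, 27.4336) (0, 0) (30.2376, 0)]  |A|=1055.0536
5. ⊥bis P6·P3 via (33.465,35.75): [(32.2646, 5.5619) (35.8262, 33.1017) (33.975, 35.178) (0, 27.4336) (0, 0) (30.2376, 0)]  |A|=1052.3255
6. ⊥bis P6·P4 via (19.6,25.77): [(32.2646, 5.5619) (33.7387, 16.9597) (12.3958, 30.2592) (0, 27.4336) (0, 0) (30.2376, 0)]  |A|=839.2315
7. ⊥bis P6·P5 via (26.965,27.58): [(32.2646, 5.5619) (33.7387, 16.9597) (12.3958, 30.2592) (0, 27.4336) (0, 0) (30.2376, 0)]  |A|=839.2315
8. ⊥bis P6·P7 via (32.405,29.385): [(32.2646, 5.5619) (33.7387, 16.9597) (12.3958, 30.2592) (0, 27.4336) (0, 0) (30.2376, 0)]  |A|=839.2315
9. canonical 6-gon: [(32.2646, 5.5619) (33.7387, 16.9597) (12.3958, 30.2592) (0, 27.4336) (0, 0) (30.2376, 0)]
10. shoelace: 839.2315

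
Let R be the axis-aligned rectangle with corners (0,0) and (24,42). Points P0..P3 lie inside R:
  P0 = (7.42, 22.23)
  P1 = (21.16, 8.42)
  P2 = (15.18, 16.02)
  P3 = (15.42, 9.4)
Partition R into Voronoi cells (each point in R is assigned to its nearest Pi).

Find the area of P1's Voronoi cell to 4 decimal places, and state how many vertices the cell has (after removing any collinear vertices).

1. box [0,24]×[0,42]: [(0, 0) (24, 0) (24, 42) (0, 42)]
2. ⊥bis P1·P0 via (14.29,15.325): [(0, 1.1074) (0, 0) (24, 0) (24, 24.9858)]  |A|=313.1186
3. ⊥bis P1·P2 via (18.17,12.22): [(2.6396, 0) (24, 0) (24, 16.8073)]  |A|=179.5055
4. ⊥bis P1·P3 via (18.29,8.91): [(18.9614, 12.8427) (16.7688, 0) (24, 0) (24, 16.8073)]  |A|=88.7766
5. canonical 4-gon: [(18.9614, 12.8427) (16.7688, 0) (24, 0) (24, 16.8073)]
6. shoelace: 88.7766

Area of P1's cell: 88.7766 (4 vertices)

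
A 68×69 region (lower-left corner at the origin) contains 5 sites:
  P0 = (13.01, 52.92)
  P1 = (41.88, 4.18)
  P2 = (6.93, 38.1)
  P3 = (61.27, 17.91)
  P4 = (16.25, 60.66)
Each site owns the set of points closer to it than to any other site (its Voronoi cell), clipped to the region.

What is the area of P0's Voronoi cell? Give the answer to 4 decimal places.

1. box [0,68]×[0,69]: [(0, 0) (68, 0) (68, 69) (0, 69)]
2. ⊥bis P0·P1 via (27.445,28.55): [(0, 12.2936) (68, 52.5718) (68, 69) (0, 69)]  |A|=2486.5763
3. ⊥bis P0·P2 via (9.97,45.51): [(0, 49.6003) (37.2105, 34.3344) (68, 52.5718) (68, 69) (0, 69)]  |A|=1792.4757
4. ⊥bis P0·P3 via (37.14,35.415): [(0, 49.6003) (36.5521, 34.6045) (61.5041, 69) (0, 69)]  |A|=1412.2809
5. ⊥bis P0·P4 via (14.63,56.79): [(0, 62.9142) (0, 49.6003) (36.5521, 34.6045) (43.791, 44.5831)]  |A|=528.1593
6. canonical 4-gon: [(0, 62.9142) (0, 49.6003) (36.5521, 34.6045) (43.791, 44.5831)]
7. shoelace: 528.1593

Area of P0's cell: 528.1593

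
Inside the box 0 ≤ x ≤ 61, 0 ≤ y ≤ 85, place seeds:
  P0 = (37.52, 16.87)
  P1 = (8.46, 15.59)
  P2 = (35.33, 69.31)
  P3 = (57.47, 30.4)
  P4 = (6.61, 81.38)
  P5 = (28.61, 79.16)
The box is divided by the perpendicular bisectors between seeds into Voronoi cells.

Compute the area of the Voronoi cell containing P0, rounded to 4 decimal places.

Area of P0's cell: 1118.0257

1. box [0,61]×[0,85]: [(0, 0) (61, 0) (61, 85) (0, 85)]
2. ⊥bis P0·P1 via (22.99,16.23): [(23.7049, 0) (61, 0) (61, 85) (19.9609, 85)]  |A|=3329.2043
3. ⊥bis P0·P2 via (36.425,43.09): [(21.8337, 42.4806) (23.7049, 0) (61, 0) (61, 44.1163)]  |A|=1656.0955
4. ⊥bis P0·P3 via (47.495,23.635): [(34.3592, 43.0037) (21.8337, 42.4806) (23.7049, 0) (61, 0) (61, 3.7219)]  |A|=1118.0257
5. ⊥bis P0·P4 via (22.065,49.125): [(34.3592, 43.0037) (21.8337, 42.4806) (23.7049, 0) (61, 0) (61, 3.7219)]  |A|=1118.0257
6. ⊥bis P0·P5 via (33.065,48.015): [(34.3592, 43.0037) (21.8337, 42.4806) (23.7049, 0) (61, 0) (61, 3.7219)]  |A|=1118.0257
7. canonical 5-gon: [(34.3592, 43.0037) (21.8337, 42.4806) (23.7049, 0) (61, 0) (61, 3.7219)]
8. shoelace: 1118.0257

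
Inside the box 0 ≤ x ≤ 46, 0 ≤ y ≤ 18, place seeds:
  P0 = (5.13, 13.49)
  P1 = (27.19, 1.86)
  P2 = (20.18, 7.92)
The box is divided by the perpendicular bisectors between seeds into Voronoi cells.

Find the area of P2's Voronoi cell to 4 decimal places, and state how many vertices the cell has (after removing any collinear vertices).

Area of P2's cell: 273.8525 (4 vertices)

1. box [0,46]×[0,18]: [(0, 0) (46, 0) (46, 18) (0, 18)]
2. ⊥bis P2·P0 via (12.655,10.705): [(8.6931, 0) (46, 0) (46, 18) (15.3549, 18)]  |A|=611.5684
3. ⊥bis P2·P1 via (23.685,4.89): [(8.6931, 0) (19.4577, 0) (35.0183, 18) (15.3549, 18)]  |A|=273.8525
4. canonical 4-gon: [(8.6931, 0) (19.4577, 0) (35.0183, 18) (15.3549, 18)]
5. shoelace: 273.8525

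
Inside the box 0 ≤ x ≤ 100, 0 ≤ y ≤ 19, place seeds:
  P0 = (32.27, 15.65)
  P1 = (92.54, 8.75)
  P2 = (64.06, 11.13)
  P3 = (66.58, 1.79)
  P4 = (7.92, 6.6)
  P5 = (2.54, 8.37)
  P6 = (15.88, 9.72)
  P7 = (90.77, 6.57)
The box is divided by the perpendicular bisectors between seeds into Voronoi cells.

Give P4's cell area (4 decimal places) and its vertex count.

Area of P4's cell: 105.4515 (3 vertices)

1. box [0,100]×[0,19]: [(0, 0) (100, 0) (100, 19) (0, 19)]
2. ⊥bis P4·P0 via (20.095,11.125): [(0, 0) (24.2298, 0) (17.1682, 19) (0, 19)]  |A|=393.2801
3. ⊥bis P4·P1 via (50.23,7.675): [(0, 0) (24.2298, 0) (17.1682, 19) (0, 19)]  |A|=393.2801
4. ⊥bis P4·P2 via (35.99,8.865): [(0, 0) (24.2298, 0) (17.1682, 19) (0, 19)]  |A|=393.2801
5. ⊥bis P4·P3 via (37.25,4.195): [(0, 0) (24.2298, 0) (17.1682, 19) (0, 19)]  |A|=393.2801
6. ⊥bis P4·P5 via (5.23,7.485): [(2.7675, 0) (24.2298, 0) (17.1682, 19) (9.0184, 19)]  |A|=281.3145
7. ⊥bis P4·P6 via (11.9,8.16): [(8.3945, 17.1036) (2.7675, 0) (15.0984, 0)]  |A|=105.4515
8. ⊥bis P4·P7 via (49.345,6.585): [(8.3945, 17.1036) (2.7675, 0) (15.0984, 0)]  |A|=105.4515
9. canonical 3-gon: [(8.3945, 17.1036) (2.7675, 0) (15.0984, 0)]
10. shoelace: 105.4515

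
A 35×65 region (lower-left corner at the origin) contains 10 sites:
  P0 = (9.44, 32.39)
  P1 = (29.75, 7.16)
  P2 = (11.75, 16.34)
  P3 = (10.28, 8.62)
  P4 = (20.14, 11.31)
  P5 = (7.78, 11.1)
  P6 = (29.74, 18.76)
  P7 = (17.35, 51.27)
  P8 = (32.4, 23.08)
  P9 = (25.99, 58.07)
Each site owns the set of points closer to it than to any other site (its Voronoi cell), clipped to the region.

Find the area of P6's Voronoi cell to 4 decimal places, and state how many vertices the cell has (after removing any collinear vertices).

1. box [0,35]×[0,65]: [(0, 0) (35, 0) (35, 65) (0, 65)]
2. ⊥bis P6·P0 via (19.59,25.575): [(2.4182, 0) (35, 0) (35, 48.5261)]  |A|=790.5329
3. ⊥bis P6·P1 via (29.745,12.96): [(11.1091, 12.9439) (35, 12.9645) (35, 48.5261)]  |A|=424.7978
4. ⊥bis P6·P2 via (20.745,17.55): [(19.6529, 25.6687) (21.3634, 12.9528) (35, 12.9645) (35, 48.5261)]  |A|=359.5941
5. ⊥bis P6·P3 via (20.01,13.69): [(19.6529, 25.6687) (21.3634, 12.9528) (35, 12.9645) (35, 48.5261)]  |A|=359.5941
6. ⊥bis P6·P4 via (24.94,15.035): [(19.6529, 25.6687) (20.2746, 21.0468) (26.5524, 12.9572) (35, 12.9645) (35, 48.5261)]  |A|=338.5918
7. ⊥bis P6·P5 via (18.76,14.93): [(19.6529, 25.6687) (20.2746, 21.0468) (26.5524, 12.9572) (35, 12.9645) (35, 48.5261)]  |A|=338.5918
8. ⊥bis P6·P7 via (23.545,35.015): [(26.7479, 36.2357) (19.6529, 25.6687) (20.2746, 21.0468) (26.5524, 12.9572) (35, 12.9645) (35, 39.3807)]  |A|=300.8573
9. ⊥bis P6·P8 via (31.07,20.92): [(20.7366, 27.2827) (19.6529, 25.6687) (20.2746, 21.0468) (26.5524, 12.9572) (35, 12.9645) (35, 18.5001)]  |A|=124.4559
10. ⊥bis P6·P9 via (27.865,38.415): [(20.7366, 27.2827) (19.6529, 25.6687) (20.2746, 21.0468) (26.5524, 12.9572) (35, 12.9645) (35, 18.5001)]  |A|=124.4559
11. canonical 6-gon: [(20.7366, 27.2827) (19.6529, 25.6687) (20.2746, 21.0468) (26.5524, 12.9572) (35, 12.9645) (35, 18.5001)]
12. shoelace: 124.4559

Area of P6's cell: 124.4559 (6 vertices)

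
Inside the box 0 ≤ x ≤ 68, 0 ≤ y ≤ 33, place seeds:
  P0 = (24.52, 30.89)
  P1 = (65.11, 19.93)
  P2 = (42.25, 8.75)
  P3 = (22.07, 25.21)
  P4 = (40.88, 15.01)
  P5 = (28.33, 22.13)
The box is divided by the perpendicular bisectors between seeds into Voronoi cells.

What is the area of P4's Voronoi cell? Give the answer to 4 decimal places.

Area of P4's cell: 318.6241

1. box [0,68]×[0,33]: [(0, 0) (68, 0) (68, 33) (0, 33)]
2. ⊥bis P4·P0 via (32.7,22.95): [(10.4233, 0) (68, 0) (68, 33) (42.4551, 33)]  |A|=1371.505
3. ⊥bis P4·P1 via (52.995,17.47): [(10.4233, 0) (56.5424, 0) (49.8416, 33) (42.4551, 33)]  |A|=882.8398
4. ⊥bis P4·P2 via (41.565,11.88): [(16.6654, 6.4307) (53.5955, 14.5129) (49.8416, 33) (42.4551, 33)]  |A|=454.6614
5. ⊥bis P4·P3 via (31.475,20.11): [(33.4138, 23.6854) (25.0526, 8.2663) (53.5955, 14.5129) (49.8416, 33) (42.4551, 33)]  |A|=397.6737
6. ⊥bis P4·P5 via (34.605,18.57): [(29.2849, 9.1925) (53.5955, 14.5129) (49.8416, 33) (42.7916, 33)]  |A|=318.6241
7. canonical 4-gon: [(29.2849, 9.1925) (53.5955, 14.5129) (49.8416, 33) (42.7916, 33)]
8. shoelace: 318.6241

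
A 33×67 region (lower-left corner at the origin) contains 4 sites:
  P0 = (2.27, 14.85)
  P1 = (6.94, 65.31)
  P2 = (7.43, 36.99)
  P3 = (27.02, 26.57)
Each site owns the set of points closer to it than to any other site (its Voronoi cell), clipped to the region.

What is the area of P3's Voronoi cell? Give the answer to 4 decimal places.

1. box [0,33]×[0,67]: [(0, 0) (33, 0) (33, 67) (0, 67)]
2. ⊥bis P3·P0 via (14.645,20.71): [(0, 51.6369) (24.4519, 0) (33, 0) (33, 67) (0, 67)]  |A|=1579.6889
3. ⊥bis P3·P1 via (16.98,45.94): [(5.5124, 39.996) (24.4519, 0) (33, 0) (33, 54.2436)]  |A|=916.4583
4. ⊥bis P3·P2 via (17.225,31.78): [(27.7169, 51.5052) (13.0869, 24.0003) (24.4519, 0) (33, 0) (33, 54.2436)]  |A|=695.2805
5. canonical 5-gon: [(27.7169, 51.5052) (13.0869, 24.0003) (24.4519, 0) (33, 0) (33, 54.2436)]
6. shoelace: 695.2805

Area of P3's cell: 695.2805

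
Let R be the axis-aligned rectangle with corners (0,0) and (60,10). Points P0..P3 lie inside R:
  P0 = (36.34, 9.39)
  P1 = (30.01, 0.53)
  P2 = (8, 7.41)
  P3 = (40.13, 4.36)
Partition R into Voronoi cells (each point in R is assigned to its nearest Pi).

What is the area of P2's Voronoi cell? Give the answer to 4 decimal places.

1. box [0,60]×[0,10]: [(0, 0) (60, 0) (60, 10) (0, 10)]
2. ⊥bis P2·P0 via (22.17,8.4): [(0, 0) (22.7569, 0) (22.0582, 10) (0, 10)]  |A|=224.0754
3. ⊥bis P2·P1 via (19.005,3.97): [(0, 0) (17.764, 0) (20.8899, 10) (0, 10)]  |A|=193.2696
4. ⊥bis P2·P3 via (24.065,5.885): [(0, 0) (17.764, 0) (20.8899, 10) (0, 10)]  |A|=193.2696
5. canonical 4-gon: [(0, 0) (17.764, 0) (20.8899, 10) (0, 10)]
6. shoelace: 193.2696

Area of P2's cell: 193.2696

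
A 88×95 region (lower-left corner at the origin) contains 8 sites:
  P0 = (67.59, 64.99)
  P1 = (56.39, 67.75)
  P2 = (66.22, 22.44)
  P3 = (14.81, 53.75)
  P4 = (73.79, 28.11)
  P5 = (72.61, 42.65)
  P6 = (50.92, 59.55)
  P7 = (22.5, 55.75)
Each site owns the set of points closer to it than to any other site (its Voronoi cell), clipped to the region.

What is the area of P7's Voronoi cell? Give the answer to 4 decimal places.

Area of P7's cell: 1294.8651

1. box [0,88]×[0,95]: [(0, 0) (88, 0) (88, 95) (0, 95)]
2. ⊥bis P7·P0 via (45.045,60.37): [(0, 0) (57.4162, 0) (37.9485, 95) (0, 95)]  |A|=4529.8247
3. ⊥bis P7·P1 via (39.445,61.75): [(0, 0) (57.4162, 0) (52.0671, 26.1031) (27.6716, 95) (0, 95)]  |A|=4175.8021
4. ⊥bis P7·P2 via (44.36,39.095): [(0, 0) (14.5738, 0) (46.4811, 41.879) (27.6716, 95) (0, 95)]  |A|=3247.9906
5. ⊥bis P7·P3 via (18.655,54.75): [(28.2319, 17.9266) (46.4811, 41.879) (27.6716, 95) (8.1869, 95)]  |A|=1460.8494
6. ⊥bis P7·P4 via (48.145,41.93): [(28.2319, 17.9266) (46.4811, 41.879) (27.6716, 95) (8.1869, 95)]  |A|=1460.8494
7. ⊥bis P7·P5 via (47.555,49.2): [(28.2319, 17.9266) (45.2023, 40.2006) (45.9979, 43.2436) (27.6716, 95) (8.1869, 95)]  |A|=1459.5713
8. ⊥bis P7·P6 via (36.71,57.65): [(28.2319, 17.9266) (39.9627, 33.3234) (34.1698, 76.6481) (27.6716, 95) (8.1869, 95)]  |A|=1294.8651
9. canonical 5-gon: [(28.2319, 17.9266) (39.9627, 33.3234) (34.1698, 76.6481) (27.6716, 95) (8.1869, 95)]
10. shoelace: 1294.8651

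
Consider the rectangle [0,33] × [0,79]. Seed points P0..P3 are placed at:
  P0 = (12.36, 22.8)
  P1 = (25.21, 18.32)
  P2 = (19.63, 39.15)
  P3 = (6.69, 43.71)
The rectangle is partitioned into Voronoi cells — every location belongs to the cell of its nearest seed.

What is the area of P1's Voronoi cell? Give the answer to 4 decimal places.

1. box [0,33]×[0,79]: [(0, 0) (33, 0) (33, 79) (0, 79)]
2. ⊥bis P1·P0 via (18.785,20.56): [(11.617, 0) (33, 0) (33, 61.3329)]  |A|=655.7411
3. ⊥bis P1·P2 via (22.42,28.735): [(21.5543, 28.5031) (11.617, 0) (33, 0) (33, 31.5692)]  |A|=485.4071
4. ⊥bis P1·P3 via (15.95,31.015): [(21.5543, 28.5031) (11.617, 0) (33, 0) (33, 31.5692)]  |A|=485.4071
5. canonical 4-gon: [(21.5543, 28.5031) (11.617, 0) (33, 0) (33, 31.5692)]
6. shoelace: 485.4071

Area of P1's cell: 485.4071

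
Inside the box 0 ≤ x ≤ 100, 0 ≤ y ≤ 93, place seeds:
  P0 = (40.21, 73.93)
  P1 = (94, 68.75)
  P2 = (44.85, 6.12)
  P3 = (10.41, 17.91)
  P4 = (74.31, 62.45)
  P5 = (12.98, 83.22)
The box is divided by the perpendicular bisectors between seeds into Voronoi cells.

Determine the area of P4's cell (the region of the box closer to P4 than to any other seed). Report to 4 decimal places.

1. box [0,100]×[0,93]: [(0, 0) (100, 0) (100, 93) (0, 93)]
2. ⊥bis P4·P0 via (57.26,68.19): [(34.3034, 0) (100, 0) (100, 93) (65.6125, 93)]  |A|=4653.9142
3. ⊥bis P4·P1 via (84.155,65.6): [(34.3034, 0) (100, 0) (100, 16.0781) (75.3881, 93) (65.6125, 93)]  |A|=3707.3175
4. ⊥bis P4·P2 via (59.58,34.285): [(47.9018, 40.3926) (100, 13.1458) (100, 16.0781) (75.3881, 93) (65.6125, 93)]  |A|=2038.0542
5. ⊥bis P4·P3 via (42.36,40.18): [(47.9018, 40.3926) (100, 13.1458) (100, 16.0781) (75.3881, 93) (65.6125, 93)]  |A|=2038.0542
6. ⊥bis P4·P5 via (43.645,72.835): [(47.9018, 40.3926) (100, 13.1458) (100, 16.0781) (75.3881, 93) (65.6125, 93)]  |A|=2038.0542
7. canonical 5-gon: [(47.9018, 40.3926) (100, 13.1458) (100, 16.0781) (75.3881, 93) (65.6125, 93)]
8. shoelace: 2038.0542

Area of P4's cell: 2038.0542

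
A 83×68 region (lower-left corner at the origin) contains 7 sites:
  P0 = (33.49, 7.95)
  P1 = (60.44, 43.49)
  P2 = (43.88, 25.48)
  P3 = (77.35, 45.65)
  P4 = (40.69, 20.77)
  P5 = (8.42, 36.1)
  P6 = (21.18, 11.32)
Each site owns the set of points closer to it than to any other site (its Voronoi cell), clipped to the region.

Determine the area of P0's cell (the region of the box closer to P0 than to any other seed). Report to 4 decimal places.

1. box [0,83]×[0,68]: [(0, 0) (83, 0) (83, 68) (0, 68)]
2. ⊥bis P0·P1 via (46.965,25.72): [(0, 61.3336) (0, 0) (80.883, 0)]  |A|=2480.4206
3. ⊥bis P0·P2 via (38.685,16.715): [(0, 39.6435) (0, 0) (66.8865, 0)]  |A|=1325.8092
4. ⊥bis P0·P3 via (55.42,26.8): [(0, 39.6435) (0, 0) (66.8865, 0)]  |A|=1325.8092
5. ⊥bis P0·P4 via (37.09,14.36): [(0, 35.1906) (0, 0) (62.6588, 0)]  |A|=1102.4993
6. ⊥bis P0·P5 via (20.955,22.025): [(21.9168, 22.8816) (0, 3.3628) (0, 0) (62.6588, 0)]  |A|=753.7169
7. ⊥bis P0·P6 via (27.335,9.635): [(29.7561, 18.4789) (24.6973, 0) (62.6588, 0)]  |A|=350.7426
8. canonical 3-gon: [(29.7561, 18.4789) (24.6973, 0) (62.6588, 0)]
9. shoelace: 350.7426

Area of P0's cell: 350.7426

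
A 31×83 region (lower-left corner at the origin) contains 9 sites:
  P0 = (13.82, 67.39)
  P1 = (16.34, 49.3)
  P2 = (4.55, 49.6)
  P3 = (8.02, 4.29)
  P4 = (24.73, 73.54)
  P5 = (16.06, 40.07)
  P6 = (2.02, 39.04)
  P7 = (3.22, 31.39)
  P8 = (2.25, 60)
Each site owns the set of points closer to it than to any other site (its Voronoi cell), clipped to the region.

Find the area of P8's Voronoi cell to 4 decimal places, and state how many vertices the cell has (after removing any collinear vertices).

1. box [0,31]×[0,83]: [(0, 0) (31, 0) (31, 83) (0, 83)]
2. ⊥bis P8·P0 via (8.035,63.695): [(0, 76.2748) (0, 0) (31, 0) (31, 27.7403)]  |A|=1612.2349
3. ⊥bis P8·P1 via (9.295,54.65): [(11.7486, 57.8809) (0, 76.2748) (0, 42.4101)]  |A|=198.9309
4. ⊥bis P8·P2 via (3.4,54.8): [(10.6218, 56.3971) (11.7486, 57.8809) (0, 76.2748) (0, 54.0481)]  |A|=137.1232
5. ⊥bis P8·P3 via (5.135,32.145): [(10.6218, 56.3971) (11.7486, 57.8809) (0, 76.2748) (0, 54.0481)]  |A|=137.1232
6. ⊥bis P8·P4 via (13.49,66.77): [(10.6218, 56.3971) (11.7486, 57.8809) (0, 76.2748) (0, 54.0481)]  |A|=137.1232
7. ⊥bis P8·P5 via (9.155,50.035): [(10.6218, 56.3971) (11.7486, 57.8809) (0, 76.2748) (0, 54.0481)]  |A|=137.1232
8. ⊥bis P8·P6 via (2.135,49.52): [(10.6218, 56.3971) (11.7486, 57.8809) (0, 76.2748) (0, 54.0481)]  |A|=137.1232
9. ⊥bis P8·P7 via (2.735,45.695): [(10.6218, 56.3971) (11.7486, 57.8809) (0, 76.2748) (0, 54.0481)]  |A|=137.1232
10. canonical 4-gon: [(10.6218, 56.3971) (11.7486, 57.8809) (0, 76.2748) (0, 54.0481)]
11. shoelace: 137.1232

Area of P8's cell: 137.1232 (4 vertices)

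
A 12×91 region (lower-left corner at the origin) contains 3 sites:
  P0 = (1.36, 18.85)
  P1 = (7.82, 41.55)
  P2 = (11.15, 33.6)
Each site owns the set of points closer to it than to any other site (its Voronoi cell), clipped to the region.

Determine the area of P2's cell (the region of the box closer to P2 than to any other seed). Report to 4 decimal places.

Area of P2's cell: 116.6519

1. box [0,12]×[0,91]: [(0, 0) (12, 0) (12, 91) (0, 91)]
2. ⊥bis P2·P0 via (6.255,26.225): [(0, 30.3766) (12, 22.4119) (12, 91) (0, 91)]  |A|=775.269
3. ⊥bis P2·P1 via (9.485,37.575): [(0, 33.602) (0, 30.3766) (12, 22.4119) (12, 38.6285)]  |A|=116.6519
4. canonical 4-gon: [(0, 33.602) (0, 30.3766) (12, 22.4119) (12, 38.6285)]
5. shoelace: 116.6519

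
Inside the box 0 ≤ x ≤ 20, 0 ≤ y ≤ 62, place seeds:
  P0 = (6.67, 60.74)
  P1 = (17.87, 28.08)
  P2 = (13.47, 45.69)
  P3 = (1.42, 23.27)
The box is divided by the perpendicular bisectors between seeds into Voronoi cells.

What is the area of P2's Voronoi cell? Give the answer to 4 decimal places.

1. box [0,20]×[0,62]: [(0, 0) (20, 0) (20, 62) (0, 62)]
2. ⊥bis P2·P0 via (10.07,53.215): [(0, 48.6651) (0, 0) (20, 0) (20, 57.7016)]  |A|=1063.6674
3. ⊥bis P2·P1 via (15.67,36.885): [(0, 48.6651) (0, 32.9697) (20, 37.9669) (20, 57.7016)]  |A|=354.3013
4. ⊥bis P2·P3 via (7.445,34.48): [(0, 48.6651) (0, 38.4814) (7.0006, 34.7189) (20, 37.9669) (20, 57.7016)]  |A|=335.0088
5. canonical 5-gon: [(0, 48.6651) (0, 38.4814) (7.0006, 34.7189) (20, 37.9669) (20, 57.7016)]
6. shoelace: 335.0088

Area of P2's cell: 335.0088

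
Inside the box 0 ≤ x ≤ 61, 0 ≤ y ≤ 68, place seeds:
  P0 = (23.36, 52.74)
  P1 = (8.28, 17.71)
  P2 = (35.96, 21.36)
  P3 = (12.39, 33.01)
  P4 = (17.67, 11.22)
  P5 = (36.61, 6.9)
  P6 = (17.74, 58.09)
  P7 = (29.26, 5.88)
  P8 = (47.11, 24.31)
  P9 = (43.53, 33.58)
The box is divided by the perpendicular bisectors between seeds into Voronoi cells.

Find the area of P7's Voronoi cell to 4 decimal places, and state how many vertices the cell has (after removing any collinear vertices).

Area of P7's cell: 147.3658 (4 vertices)

1. box [0,61]×[0,68]: [(0, 0) (61, 0) (61, 68) (0, 68)]
2. ⊥bis P7·P0 via (26.31,29.31): [(0, 25.9974) (0, 0) (61, 0) (61, 33.6777)]  |A|=1820.0906
3. ⊥bis P7·P1 via (18.77,11.795): [(28.8247, 29.6266) (12.1191, 0) (61, 0) (61, 33.6777)]  |A|=1265.8821
4. ⊥bis P7·P2 via (32.61,13.62): [(22.3123, 18.077) (12.1191, 0) (61, 0) (61, 1.3323)]  |A|=467.583
5. ⊥bis P7·P3 via (20.825,19.445): [(22.3123, 18.077) (12.1191, 0) (61, 0) (61, 1.3323)]  |A|=467.583
6. ⊥bis P7·P4 via (23.465,8.55): [(26.933, 16.0771) (19.5257, 0) (61, 0) (61, 1.3323)]  |A|=356.0876
7. ⊥bis P7·P5 via (32.935,6.39): [(31.8883, 13.9324) (26.933, 16.0771) (19.5257, 0) (33.8218, 0)]  |A|=147.3658
8. ⊥bis P7·P6 via (23.5,31.985): [(31.8883, 13.9324) (26.933, 16.0771) (19.5257, 0) (33.8218, 0)]  |A|=147.3658
9. ⊥bis P7·P8 via (38.185,15.095): [(31.8883, 13.9324) (26.933, 16.0771) (19.5257, 0) (33.8218, 0)]  |A|=147.3658
10. ⊥bis P7·P9 via (36.395,19.73): [(31.8883, 13.9324) (26.933, 16.0771) (19.5257, 0) (33.8218, 0)]  |A|=147.3658
11. canonical 4-gon: [(31.8883, 13.9324) (26.933, 16.0771) (19.5257, 0) (33.8218, 0)]
12. shoelace: 147.3658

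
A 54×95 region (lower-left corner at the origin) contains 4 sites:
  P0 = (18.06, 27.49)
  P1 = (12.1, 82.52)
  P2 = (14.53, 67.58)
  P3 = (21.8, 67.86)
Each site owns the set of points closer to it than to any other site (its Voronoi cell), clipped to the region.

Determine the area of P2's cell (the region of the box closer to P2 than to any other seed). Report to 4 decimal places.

1. box [0,54]×[0,95]: [(0, 0) (54, 0) (54, 95) (0, 95)]
2. ⊥bis P2·P0 via (16.295,47.535): [(0, 46.1002) (54, 50.855) (54, 95) (0, 95)]  |A|=2512.2098
3. ⊥bis P2·P1 via (13.315,75.05): [(0, 72.8843) (0, 46.1002) (54, 50.855) (54, 81.6674)]  |A|=1555.107
4. ⊥bis P2·P3 via (18.165,67.72): [(17.8543, 75.7883) (0, 72.8843) (0, 46.1002) (18.9335, 47.7673)]  |A|=505.272
5. canonical 4-gon: [(17.8543, 75.7883) (0, 72.8843) (0, 46.1002) (18.9335, 47.7673)]
6. shoelace: 505.272

Area of P2's cell: 505.2720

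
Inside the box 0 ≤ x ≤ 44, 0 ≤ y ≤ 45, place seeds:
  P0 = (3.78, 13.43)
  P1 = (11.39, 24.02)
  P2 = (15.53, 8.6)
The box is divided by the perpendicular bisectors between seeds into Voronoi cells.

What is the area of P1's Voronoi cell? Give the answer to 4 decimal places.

1. box [0,44]×[0,45]: [(0, 0) (44, 0) (44, 45) (0, 45)]
2. ⊥bis P1·P0 via (7.585,18.725): [(0, 24.1756) (33.6425, 0) (44, 0) (44, 45) (0, 45)]  |A|=1573.3359
3. ⊥bis P1·P2 via (13.46,16.31): [(0, 24.1756) (11.6296, 15.8186) (44, 24.5095) (44, 45) (0, 45)]  |A|=1094.7249
4. canonical 5-gon: [(0, 24.1756) (11.6296, 15.8186) (44, 24.5095) (44, 45) (0, 45)]
5. shoelace: 1094.7249

Area of P1's cell: 1094.7249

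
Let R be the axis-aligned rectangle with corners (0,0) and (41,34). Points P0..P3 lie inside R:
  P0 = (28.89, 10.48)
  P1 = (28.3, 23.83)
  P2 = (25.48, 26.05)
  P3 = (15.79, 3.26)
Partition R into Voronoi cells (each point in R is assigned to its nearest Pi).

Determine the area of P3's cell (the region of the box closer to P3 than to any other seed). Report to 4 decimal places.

Area of P3's cell: 412.3640

1. box [0,41]×[0,34]: [(0, 0) (41, 0) (41, 34) (0, 34)]
2. ⊥bis P3·P0 via (22.34,6.87): [(0, 0) (26.1264, 0) (7.3874, 34) (0, 34)]  |A|=569.7346
3. ⊥bis P3·P1 via (22.045,13.545): [(0, 26.952) (0, 0) (26.1264, 0) (16.955, 16.6406)]  |A|=445.8648
4. ⊥bis P3·P2 via (20.635,14.655): [(0, 23.4287) (0, 0) (26.1264, 0) (17.258, 16.0909)]  |A|=412.364
5. canonical 4-gon: [(0, 23.4287) (0, 0) (26.1264, 0) (17.258, 16.0909)]
6. shoelace: 412.364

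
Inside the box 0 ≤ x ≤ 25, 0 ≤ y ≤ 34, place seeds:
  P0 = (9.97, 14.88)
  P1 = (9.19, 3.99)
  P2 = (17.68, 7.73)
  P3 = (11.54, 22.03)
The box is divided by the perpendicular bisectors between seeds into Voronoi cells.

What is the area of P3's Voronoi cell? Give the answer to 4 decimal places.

Area of P3's cell: 385.7896

1. box [0,25]×[0,34]: [(0, 0) (25, 0) (25, 34) (0, 34)]
2. ⊥bis P3·P0 via (10.755,18.455): [(0, 20.8166) (25, 15.3271) (25, 34) (0, 34)]  |A|=398.2042
3. ⊥bis P3·P1 via (10.365,13.01): [(0, 20.8166) (25, 15.3271) (25, 34) (0, 34)]  |A|=398.2042
4. ⊥bis P3·P2 via (14.61,14.88): [(0, 20.8166) (18.8145, 16.6853) (25, 19.3412) (25, 34) (0, 34)]  |A|=385.7896
5. canonical 5-gon: [(0, 20.8166) (18.8145, 16.6853) (25, 19.3412) (25, 34) (0, 34)]
6. shoelace: 385.7896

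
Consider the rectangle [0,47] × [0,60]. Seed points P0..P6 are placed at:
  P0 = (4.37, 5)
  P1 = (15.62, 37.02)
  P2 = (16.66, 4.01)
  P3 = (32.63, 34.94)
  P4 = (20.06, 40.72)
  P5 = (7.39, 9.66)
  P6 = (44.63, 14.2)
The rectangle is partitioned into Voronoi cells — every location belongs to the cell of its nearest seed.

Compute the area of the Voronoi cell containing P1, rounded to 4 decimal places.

1. box [0,47]×[0,60]: [(0, 0) (47, 0) (47, 60) (0, 60)]
2. ⊥bis P1·P0 via (9.995,21.01): [(0, 24.5217) (47, 8.0086) (47, 60) (0, 60)]  |A|=2055.5396
3. ⊥bis P1·P2 via (16.14,20.515): [(0, 24.5217) (11.7936, 20.3781) (47, 21.4873) (47, 60) (0, 60)]  |A|=1818.2714
4. ⊥bis P1·P3 via (24.125,35.98): [(0, 24.5217) (11.7936, 20.3781) (22.2575, 20.7077) (27.0622, 60) (0, 60)]  |A|=950.1197
5. ⊥bis P1·P4 via (17.84,38.87): [(0, 24.5217) (11.7936, 20.3781) (22.2575, 20.7077) (23.6289, 31.9233) (0.2317, 60) (0, 60)]  |A|=573.4631
6. ⊥bis P1·P5 via (11.505,23.34): [(0, 26.8008) (20.4455, 20.6506) (22.2575, 20.7077) (23.6289, 31.9233) (0.2317, 60) (0, 60)]  |A|=530.6322
7. ⊥bis P1·P6 via (30.125,25.61): [(0, 26.8008) (20.4455, 20.6506) (22.2575, 20.7077) (23.6289, 31.9233) (0.2317, 60) (0, 60)]  |A|=530.6322
8. canonical 6-gon: [(0, 26.8008) (20.4455, 20.6506) (22.2575, 20.7077) (23.6289, 31.9233) (0.2317, 60) (0, 60)]
9. shoelace: 530.6322

Area of P1's cell: 530.6322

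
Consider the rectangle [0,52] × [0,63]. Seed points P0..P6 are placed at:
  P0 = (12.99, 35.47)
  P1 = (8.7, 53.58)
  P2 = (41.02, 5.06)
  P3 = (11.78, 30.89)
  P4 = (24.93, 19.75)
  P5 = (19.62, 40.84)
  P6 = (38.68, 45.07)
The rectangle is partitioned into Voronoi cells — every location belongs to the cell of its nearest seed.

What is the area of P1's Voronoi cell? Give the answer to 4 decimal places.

Area of P1's cell: 402.5491

1. box [0,52]×[0,63]: [(0, 0) (52, 0) (52, 63) (0, 63)]
2. ⊥bis P1·P0 via (10.845,44.525): [(0, 41.956) (52, 54.274) (52, 63) (0, 63)]  |A|=774.0199
3. ⊥bis P1·P2 via (24.86,29.32): [(0, 41.956) (52, 54.274) (52, 63) (0, 63)]  |A|=774.0199
4. ⊥bis P1·P3 via (10.24,42.235): [(0, 41.956) (52, 54.274) (52, 63) (0, 63)]  |A|=774.0199
5. ⊥bis P1·P4 via (16.815,36.665): [(0, 41.956) (52, 54.274) (52, 63) (0, 63)]  |A|=774.0199
6. ⊥bis P1·P5 via (14.16,47.21): [(0, 41.956) (11.0972, 44.5847) (32.5817, 63) (0, 63)]  |A|=416.7648
7. ⊥bis P1·P6 via (23.69,49.325): [(0, 41.956) (11.0972, 44.5847) (25.9609, 57.325) (27.5717, 63) (0, 63)]  |A|=402.5491
8. canonical 5-gon: [(0, 41.956) (11.0972, 44.5847) (25.9609, 57.325) (27.5717, 63) (0, 63)]
9. shoelace: 402.5491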